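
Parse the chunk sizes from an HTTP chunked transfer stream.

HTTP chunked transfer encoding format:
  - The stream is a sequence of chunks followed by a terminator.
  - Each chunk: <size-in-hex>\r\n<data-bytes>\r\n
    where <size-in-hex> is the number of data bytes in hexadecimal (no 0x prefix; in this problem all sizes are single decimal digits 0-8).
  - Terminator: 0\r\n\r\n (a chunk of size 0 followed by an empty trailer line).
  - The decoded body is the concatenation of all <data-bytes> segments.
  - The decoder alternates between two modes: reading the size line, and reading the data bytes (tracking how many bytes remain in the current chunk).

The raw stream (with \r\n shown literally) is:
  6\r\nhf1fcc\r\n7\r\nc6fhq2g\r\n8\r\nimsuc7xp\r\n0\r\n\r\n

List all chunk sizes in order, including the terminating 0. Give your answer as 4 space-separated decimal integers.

Chunk 1: stream[0..1]='6' size=0x6=6, data at stream[3..9]='hf1fcc' -> body[0..6], body so far='hf1fcc'
Chunk 2: stream[11..12]='7' size=0x7=7, data at stream[14..21]='c6fhq2g' -> body[6..13], body so far='hf1fccc6fhq2g'
Chunk 3: stream[23..24]='8' size=0x8=8, data at stream[26..34]='imsuc7xp' -> body[13..21], body so far='hf1fccc6fhq2gimsuc7xp'
Chunk 4: stream[36..37]='0' size=0 (terminator). Final body='hf1fccc6fhq2gimsuc7xp' (21 bytes)

Answer: 6 7 8 0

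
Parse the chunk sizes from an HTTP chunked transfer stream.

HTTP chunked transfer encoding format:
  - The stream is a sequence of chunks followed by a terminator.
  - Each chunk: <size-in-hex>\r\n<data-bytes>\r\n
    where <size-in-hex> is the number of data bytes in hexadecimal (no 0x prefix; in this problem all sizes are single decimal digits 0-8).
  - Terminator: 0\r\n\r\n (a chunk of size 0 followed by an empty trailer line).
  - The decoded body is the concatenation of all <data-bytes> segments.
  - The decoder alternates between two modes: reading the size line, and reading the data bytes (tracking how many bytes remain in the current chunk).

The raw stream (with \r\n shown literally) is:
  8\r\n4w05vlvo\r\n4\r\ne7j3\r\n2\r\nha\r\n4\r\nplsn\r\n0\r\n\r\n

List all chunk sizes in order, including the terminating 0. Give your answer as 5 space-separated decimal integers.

Answer: 8 4 2 4 0

Derivation:
Chunk 1: stream[0..1]='8' size=0x8=8, data at stream[3..11]='4w05vlvo' -> body[0..8], body so far='4w05vlvo'
Chunk 2: stream[13..14]='4' size=0x4=4, data at stream[16..20]='e7j3' -> body[8..12], body so far='4w05vlvoe7j3'
Chunk 3: stream[22..23]='2' size=0x2=2, data at stream[25..27]='ha' -> body[12..14], body so far='4w05vlvoe7j3ha'
Chunk 4: stream[29..30]='4' size=0x4=4, data at stream[32..36]='plsn' -> body[14..18], body so far='4w05vlvoe7j3haplsn'
Chunk 5: stream[38..39]='0' size=0 (terminator). Final body='4w05vlvoe7j3haplsn' (18 bytes)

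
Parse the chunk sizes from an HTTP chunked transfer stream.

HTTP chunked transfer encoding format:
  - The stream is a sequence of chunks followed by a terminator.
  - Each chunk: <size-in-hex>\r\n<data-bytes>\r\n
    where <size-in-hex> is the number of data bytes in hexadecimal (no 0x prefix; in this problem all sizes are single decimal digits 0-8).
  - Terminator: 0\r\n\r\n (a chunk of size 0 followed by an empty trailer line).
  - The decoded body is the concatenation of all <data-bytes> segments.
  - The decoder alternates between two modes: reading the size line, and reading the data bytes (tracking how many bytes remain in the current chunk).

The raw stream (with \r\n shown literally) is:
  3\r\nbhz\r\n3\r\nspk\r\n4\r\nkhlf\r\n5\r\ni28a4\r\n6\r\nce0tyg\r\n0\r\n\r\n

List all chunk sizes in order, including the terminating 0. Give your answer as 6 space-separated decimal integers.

Chunk 1: stream[0..1]='3' size=0x3=3, data at stream[3..6]='bhz' -> body[0..3], body so far='bhz'
Chunk 2: stream[8..9]='3' size=0x3=3, data at stream[11..14]='spk' -> body[3..6], body so far='bhzspk'
Chunk 3: stream[16..17]='4' size=0x4=4, data at stream[19..23]='khlf' -> body[6..10], body so far='bhzspkkhlf'
Chunk 4: stream[25..26]='5' size=0x5=5, data at stream[28..33]='i28a4' -> body[10..15], body so far='bhzspkkhlfi28a4'
Chunk 5: stream[35..36]='6' size=0x6=6, data at stream[38..44]='ce0tyg' -> body[15..21], body so far='bhzspkkhlfi28a4ce0tyg'
Chunk 6: stream[46..47]='0' size=0 (terminator). Final body='bhzspkkhlfi28a4ce0tyg' (21 bytes)

Answer: 3 3 4 5 6 0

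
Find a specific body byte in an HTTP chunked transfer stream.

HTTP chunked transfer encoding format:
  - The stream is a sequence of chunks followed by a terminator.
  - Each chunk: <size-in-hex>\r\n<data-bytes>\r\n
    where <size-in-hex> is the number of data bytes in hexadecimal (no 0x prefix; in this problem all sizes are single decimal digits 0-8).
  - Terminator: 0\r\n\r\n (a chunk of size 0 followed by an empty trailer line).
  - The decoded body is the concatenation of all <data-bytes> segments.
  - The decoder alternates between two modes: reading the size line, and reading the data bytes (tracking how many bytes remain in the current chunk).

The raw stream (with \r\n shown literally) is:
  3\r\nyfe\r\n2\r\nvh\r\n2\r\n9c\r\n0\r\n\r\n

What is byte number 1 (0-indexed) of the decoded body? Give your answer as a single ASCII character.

Chunk 1: stream[0..1]='3' size=0x3=3, data at stream[3..6]='yfe' -> body[0..3], body so far='yfe'
Chunk 2: stream[8..9]='2' size=0x2=2, data at stream[11..13]='vh' -> body[3..5], body so far='yfevh'
Chunk 3: stream[15..16]='2' size=0x2=2, data at stream[18..20]='9c' -> body[5..7], body so far='yfevh9c'
Chunk 4: stream[22..23]='0' size=0 (terminator). Final body='yfevh9c' (7 bytes)
Body byte 1 = 'f'

Answer: f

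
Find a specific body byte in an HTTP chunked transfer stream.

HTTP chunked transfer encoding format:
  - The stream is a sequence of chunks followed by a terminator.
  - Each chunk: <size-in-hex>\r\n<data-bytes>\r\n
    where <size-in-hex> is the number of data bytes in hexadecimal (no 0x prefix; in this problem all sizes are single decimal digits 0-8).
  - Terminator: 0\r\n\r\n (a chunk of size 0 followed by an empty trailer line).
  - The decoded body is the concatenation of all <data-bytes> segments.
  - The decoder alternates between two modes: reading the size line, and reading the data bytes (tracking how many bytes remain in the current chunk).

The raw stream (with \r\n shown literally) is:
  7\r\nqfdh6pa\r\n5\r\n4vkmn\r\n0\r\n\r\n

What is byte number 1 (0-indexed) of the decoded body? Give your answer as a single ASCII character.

Answer: f

Derivation:
Chunk 1: stream[0..1]='7' size=0x7=7, data at stream[3..10]='qfdh6pa' -> body[0..7], body so far='qfdh6pa'
Chunk 2: stream[12..13]='5' size=0x5=5, data at stream[15..20]='4vkmn' -> body[7..12], body so far='qfdh6pa4vkmn'
Chunk 3: stream[22..23]='0' size=0 (terminator). Final body='qfdh6pa4vkmn' (12 bytes)
Body byte 1 = 'f'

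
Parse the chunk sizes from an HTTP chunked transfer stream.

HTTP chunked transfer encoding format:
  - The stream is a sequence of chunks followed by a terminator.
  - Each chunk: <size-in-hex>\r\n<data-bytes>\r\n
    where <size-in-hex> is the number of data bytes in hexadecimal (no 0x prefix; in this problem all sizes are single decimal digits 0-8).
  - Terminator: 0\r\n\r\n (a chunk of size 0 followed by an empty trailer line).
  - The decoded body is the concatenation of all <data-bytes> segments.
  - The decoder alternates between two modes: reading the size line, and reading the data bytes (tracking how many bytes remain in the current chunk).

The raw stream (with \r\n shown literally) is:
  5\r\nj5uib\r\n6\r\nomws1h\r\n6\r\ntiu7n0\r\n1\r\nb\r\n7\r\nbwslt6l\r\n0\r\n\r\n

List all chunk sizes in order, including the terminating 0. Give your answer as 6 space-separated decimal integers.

Answer: 5 6 6 1 7 0

Derivation:
Chunk 1: stream[0..1]='5' size=0x5=5, data at stream[3..8]='j5uib' -> body[0..5], body so far='j5uib'
Chunk 2: stream[10..11]='6' size=0x6=6, data at stream[13..19]='omws1h' -> body[5..11], body so far='j5uibomws1h'
Chunk 3: stream[21..22]='6' size=0x6=6, data at stream[24..30]='tiu7n0' -> body[11..17], body so far='j5uibomws1htiu7n0'
Chunk 4: stream[32..33]='1' size=0x1=1, data at stream[35..36]='b' -> body[17..18], body so far='j5uibomws1htiu7n0b'
Chunk 5: stream[38..39]='7' size=0x7=7, data at stream[41..48]='bwslt6l' -> body[18..25], body so far='j5uibomws1htiu7n0bbwslt6l'
Chunk 6: stream[50..51]='0' size=0 (terminator). Final body='j5uibomws1htiu7n0bbwslt6l' (25 bytes)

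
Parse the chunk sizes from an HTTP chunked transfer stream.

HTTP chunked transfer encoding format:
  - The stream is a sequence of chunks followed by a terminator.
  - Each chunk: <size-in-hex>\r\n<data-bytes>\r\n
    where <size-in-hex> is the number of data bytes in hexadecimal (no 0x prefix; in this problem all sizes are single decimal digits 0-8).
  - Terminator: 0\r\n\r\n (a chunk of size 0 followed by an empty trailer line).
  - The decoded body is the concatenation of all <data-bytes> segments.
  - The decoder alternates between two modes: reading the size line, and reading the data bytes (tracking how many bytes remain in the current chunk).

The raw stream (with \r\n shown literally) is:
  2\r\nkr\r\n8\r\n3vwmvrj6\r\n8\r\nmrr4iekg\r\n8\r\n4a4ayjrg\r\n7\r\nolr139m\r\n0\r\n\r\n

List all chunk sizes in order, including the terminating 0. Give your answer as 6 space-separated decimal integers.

Chunk 1: stream[0..1]='2' size=0x2=2, data at stream[3..5]='kr' -> body[0..2], body so far='kr'
Chunk 2: stream[7..8]='8' size=0x8=8, data at stream[10..18]='3vwmvrj6' -> body[2..10], body so far='kr3vwmvrj6'
Chunk 3: stream[20..21]='8' size=0x8=8, data at stream[23..31]='mrr4iekg' -> body[10..18], body so far='kr3vwmvrj6mrr4iekg'
Chunk 4: stream[33..34]='8' size=0x8=8, data at stream[36..44]='4a4ayjrg' -> body[18..26], body so far='kr3vwmvrj6mrr4iekg4a4ayjrg'
Chunk 5: stream[46..47]='7' size=0x7=7, data at stream[49..56]='olr139m' -> body[26..33], body so far='kr3vwmvrj6mrr4iekg4a4ayjrgolr139m'
Chunk 6: stream[58..59]='0' size=0 (terminator). Final body='kr3vwmvrj6mrr4iekg4a4ayjrgolr139m' (33 bytes)

Answer: 2 8 8 8 7 0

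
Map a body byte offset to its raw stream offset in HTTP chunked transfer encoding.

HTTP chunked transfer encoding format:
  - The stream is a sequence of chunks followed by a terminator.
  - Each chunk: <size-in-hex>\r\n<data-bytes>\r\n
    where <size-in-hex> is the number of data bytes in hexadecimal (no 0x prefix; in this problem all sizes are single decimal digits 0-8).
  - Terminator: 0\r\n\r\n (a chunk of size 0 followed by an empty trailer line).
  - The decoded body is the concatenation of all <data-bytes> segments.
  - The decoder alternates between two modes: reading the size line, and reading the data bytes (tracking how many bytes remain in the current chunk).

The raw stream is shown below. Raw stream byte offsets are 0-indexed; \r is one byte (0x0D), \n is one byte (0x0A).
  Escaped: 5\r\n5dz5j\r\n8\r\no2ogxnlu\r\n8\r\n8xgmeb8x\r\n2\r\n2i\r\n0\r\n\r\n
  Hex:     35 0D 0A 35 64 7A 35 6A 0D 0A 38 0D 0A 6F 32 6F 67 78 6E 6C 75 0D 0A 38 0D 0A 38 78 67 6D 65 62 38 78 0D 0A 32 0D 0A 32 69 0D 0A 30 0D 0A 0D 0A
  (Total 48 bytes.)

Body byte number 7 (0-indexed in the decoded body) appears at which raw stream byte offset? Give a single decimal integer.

Chunk 1: stream[0..1]='5' size=0x5=5, data at stream[3..8]='5dz5j' -> body[0..5], body so far='5dz5j'
Chunk 2: stream[10..11]='8' size=0x8=8, data at stream[13..21]='o2ogxnlu' -> body[5..13], body so far='5dz5jo2ogxnlu'
Chunk 3: stream[23..24]='8' size=0x8=8, data at stream[26..34]='8xgmeb8x' -> body[13..21], body so far='5dz5jo2ogxnlu8xgmeb8x'
Chunk 4: stream[36..37]='2' size=0x2=2, data at stream[39..41]='2i' -> body[21..23], body so far='5dz5jo2ogxnlu8xgmeb8x2i'
Chunk 5: stream[43..44]='0' size=0 (terminator). Final body='5dz5jo2ogxnlu8xgmeb8x2i' (23 bytes)
Body byte 7 at stream offset 15

Answer: 15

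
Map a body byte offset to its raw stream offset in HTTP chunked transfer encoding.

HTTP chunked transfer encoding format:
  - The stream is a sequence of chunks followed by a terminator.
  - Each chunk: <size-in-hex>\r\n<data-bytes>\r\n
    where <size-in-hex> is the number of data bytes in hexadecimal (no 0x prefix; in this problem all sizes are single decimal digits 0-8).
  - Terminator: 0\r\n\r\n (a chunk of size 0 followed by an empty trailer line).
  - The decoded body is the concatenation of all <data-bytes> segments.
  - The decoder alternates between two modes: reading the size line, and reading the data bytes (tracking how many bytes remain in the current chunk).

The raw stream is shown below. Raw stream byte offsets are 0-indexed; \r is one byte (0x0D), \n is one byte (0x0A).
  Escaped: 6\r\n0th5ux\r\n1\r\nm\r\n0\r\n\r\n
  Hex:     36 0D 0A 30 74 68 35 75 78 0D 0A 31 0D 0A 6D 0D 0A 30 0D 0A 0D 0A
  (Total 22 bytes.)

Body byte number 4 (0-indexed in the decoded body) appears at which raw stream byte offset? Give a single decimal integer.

Chunk 1: stream[0..1]='6' size=0x6=6, data at stream[3..9]='0th5ux' -> body[0..6], body so far='0th5ux'
Chunk 2: stream[11..12]='1' size=0x1=1, data at stream[14..15]='m' -> body[6..7], body so far='0th5uxm'
Chunk 3: stream[17..18]='0' size=0 (terminator). Final body='0th5uxm' (7 bytes)
Body byte 4 at stream offset 7

Answer: 7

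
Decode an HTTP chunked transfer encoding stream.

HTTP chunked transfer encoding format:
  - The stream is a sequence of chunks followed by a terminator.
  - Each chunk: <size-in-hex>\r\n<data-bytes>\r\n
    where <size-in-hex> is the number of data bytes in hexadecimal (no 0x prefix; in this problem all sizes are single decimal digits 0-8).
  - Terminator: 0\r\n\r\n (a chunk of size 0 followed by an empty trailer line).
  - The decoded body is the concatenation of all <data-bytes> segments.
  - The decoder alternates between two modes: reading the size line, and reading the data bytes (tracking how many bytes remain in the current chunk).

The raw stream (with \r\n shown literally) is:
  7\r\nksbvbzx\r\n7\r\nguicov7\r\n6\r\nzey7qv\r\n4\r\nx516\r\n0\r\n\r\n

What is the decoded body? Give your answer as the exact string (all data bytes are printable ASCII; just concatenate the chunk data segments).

Answer: ksbvbzxguicov7zey7qvx516

Derivation:
Chunk 1: stream[0..1]='7' size=0x7=7, data at stream[3..10]='ksbvbzx' -> body[0..7], body so far='ksbvbzx'
Chunk 2: stream[12..13]='7' size=0x7=7, data at stream[15..22]='guicov7' -> body[7..14], body so far='ksbvbzxguicov7'
Chunk 3: stream[24..25]='6' size=0x6=6, data at stream[27..33]='zey7qv' -> body[14..20], body so far='ksbvbzxguicov7zey7qv'
Chunk 4: stream[35..36]='4' size=0x4=4, data at stream[38..42]='x516' -> body[20..24], body so far='ksbvbzxguicov7zey7qvx516'
Chunk 5: stream[44..45]='0' size=0 (terminator). Final body='ksbvbzxguicov7zey7qvx516' (24 bytes)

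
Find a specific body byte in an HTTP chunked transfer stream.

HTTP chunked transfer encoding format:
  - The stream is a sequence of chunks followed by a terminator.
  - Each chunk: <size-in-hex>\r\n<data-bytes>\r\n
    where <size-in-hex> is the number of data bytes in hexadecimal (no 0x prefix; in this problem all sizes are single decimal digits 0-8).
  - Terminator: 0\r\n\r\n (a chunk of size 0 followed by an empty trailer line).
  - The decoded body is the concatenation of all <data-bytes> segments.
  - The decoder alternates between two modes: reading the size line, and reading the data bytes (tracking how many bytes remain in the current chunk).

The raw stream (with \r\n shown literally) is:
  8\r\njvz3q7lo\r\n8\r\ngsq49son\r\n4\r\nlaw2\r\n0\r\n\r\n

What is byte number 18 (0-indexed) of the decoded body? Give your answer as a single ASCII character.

Chunk 1: stream[0..1]='8' size=0x8=8, data at stream[3..11]='jvz3q7lo' -> body[0..8], body so far='jvz3q7lo'
Chunk 2: stream[13..14]='8' size=0x8=8, data at stream[16..24]='gsq49son' -> body[8..16], body so far='jvz3q7logsq49son'
Chunk 3: stream[26..27]='4' size=0x4=4, data at stream[29..33]='law2' -> body[16..20], body so far='jvz3q7logsq49sonlaw2'
Chunk 4: stream[35..36]='0' size=0 (terminator). Final body='jvz3q7logsq49sonlaw2' (20 bytes)
Body byte 18 = 'w'

Answer: w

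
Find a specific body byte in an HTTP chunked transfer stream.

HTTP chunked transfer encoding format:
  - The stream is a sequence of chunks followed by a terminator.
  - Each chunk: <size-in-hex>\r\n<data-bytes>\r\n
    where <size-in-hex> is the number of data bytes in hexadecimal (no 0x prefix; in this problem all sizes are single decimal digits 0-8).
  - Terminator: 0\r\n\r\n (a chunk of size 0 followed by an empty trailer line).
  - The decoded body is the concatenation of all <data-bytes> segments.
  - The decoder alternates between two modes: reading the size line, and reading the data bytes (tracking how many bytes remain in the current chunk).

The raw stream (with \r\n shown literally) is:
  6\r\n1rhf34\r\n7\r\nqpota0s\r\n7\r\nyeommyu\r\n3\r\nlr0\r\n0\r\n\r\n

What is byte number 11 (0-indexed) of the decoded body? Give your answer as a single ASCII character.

Chunk 1: stream[0..1]='6' size=0x6=6, data at stream[3..9]='1rhf34' -> body[0..6], body so far='1rhf34'
Chunk 2: stream[11..12]='7' size=0x7=7, data at stream[14..21]='qpota0s' -> body[6..13], body so far='1rhf34qpota0s'
Chunk 3: stream[23..24]='7' size=0x7=7, data at stream[26..33]='yeommyu' -> body[13..20], body so far='1rhf34qpota0syeommyu'
Chunk 4: stream[35..36]='3' size=0x3=3, data at stream[38..41]='lr0' -> body[20..23], body so far='1rhf34qpota0syeommyulr0'
Chunk 5: stream[43..44]='0' size=0 (terminator). Final body='1rhf34qpota0syeommyulr0' (23 bytes)
Body byte 11 = '0'

Answer: 0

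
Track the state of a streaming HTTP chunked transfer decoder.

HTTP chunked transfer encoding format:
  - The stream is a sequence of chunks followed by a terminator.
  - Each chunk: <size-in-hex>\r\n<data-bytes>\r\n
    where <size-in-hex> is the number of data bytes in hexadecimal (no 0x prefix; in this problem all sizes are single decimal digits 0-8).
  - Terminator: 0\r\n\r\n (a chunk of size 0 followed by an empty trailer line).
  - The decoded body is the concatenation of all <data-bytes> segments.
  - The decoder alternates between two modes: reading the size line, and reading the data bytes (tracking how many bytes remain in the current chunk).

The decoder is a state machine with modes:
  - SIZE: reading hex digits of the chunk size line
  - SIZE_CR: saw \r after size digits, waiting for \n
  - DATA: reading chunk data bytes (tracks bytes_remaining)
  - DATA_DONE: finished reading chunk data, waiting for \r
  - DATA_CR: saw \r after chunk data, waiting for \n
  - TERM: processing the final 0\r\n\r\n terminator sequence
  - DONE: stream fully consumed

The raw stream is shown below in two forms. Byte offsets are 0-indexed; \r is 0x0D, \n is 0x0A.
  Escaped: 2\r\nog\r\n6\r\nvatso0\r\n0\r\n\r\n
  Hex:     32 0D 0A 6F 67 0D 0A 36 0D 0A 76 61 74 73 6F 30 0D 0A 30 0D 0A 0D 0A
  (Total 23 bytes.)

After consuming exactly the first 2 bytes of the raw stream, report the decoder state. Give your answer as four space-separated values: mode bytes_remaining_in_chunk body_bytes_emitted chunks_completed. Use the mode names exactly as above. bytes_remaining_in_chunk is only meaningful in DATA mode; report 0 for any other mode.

Answer: SIZE_CR 0 0 0

Derivation:
Byte 0 = '2': mode=SIZE remaining=0 emitted=0 chunks_done=0
Byte 1 = 0x0D: mode=SIZE_CR remaining=0 emitted=0 chunks_done=0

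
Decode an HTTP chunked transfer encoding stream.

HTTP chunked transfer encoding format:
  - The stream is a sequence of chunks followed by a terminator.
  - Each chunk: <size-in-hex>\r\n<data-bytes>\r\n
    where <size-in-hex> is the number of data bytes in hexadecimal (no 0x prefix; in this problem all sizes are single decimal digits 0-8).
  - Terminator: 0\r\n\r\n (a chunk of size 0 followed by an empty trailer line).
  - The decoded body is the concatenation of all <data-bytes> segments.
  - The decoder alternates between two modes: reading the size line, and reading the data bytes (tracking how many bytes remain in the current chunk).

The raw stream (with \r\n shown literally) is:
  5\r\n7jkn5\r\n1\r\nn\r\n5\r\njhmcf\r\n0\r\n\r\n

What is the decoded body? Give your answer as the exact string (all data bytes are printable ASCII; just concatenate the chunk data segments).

Answer: 7jkn5njhmcf

Derivation:
Chunk 1: stream[0..1]='5' size=0x5=5, data at stream[3..8]='7jkn5' -> body[0..5], body so far='7jkn5'
Chunk 2: stream[10..11]='1' size=0x1=1, data at stream[13..14]='n' -> body[5..6], body so far='7jkn5n'
Chunk 3: stream[16..17]='5' size=0x5=5, data at stream[19..24]='jhmcf' -> body[6..11], body so far='7jkn5njhmcf'
Chunk 4: stream[26..27]='0' size=0 (terminator). Final body='7jkn5njhmcf' (11 bytes)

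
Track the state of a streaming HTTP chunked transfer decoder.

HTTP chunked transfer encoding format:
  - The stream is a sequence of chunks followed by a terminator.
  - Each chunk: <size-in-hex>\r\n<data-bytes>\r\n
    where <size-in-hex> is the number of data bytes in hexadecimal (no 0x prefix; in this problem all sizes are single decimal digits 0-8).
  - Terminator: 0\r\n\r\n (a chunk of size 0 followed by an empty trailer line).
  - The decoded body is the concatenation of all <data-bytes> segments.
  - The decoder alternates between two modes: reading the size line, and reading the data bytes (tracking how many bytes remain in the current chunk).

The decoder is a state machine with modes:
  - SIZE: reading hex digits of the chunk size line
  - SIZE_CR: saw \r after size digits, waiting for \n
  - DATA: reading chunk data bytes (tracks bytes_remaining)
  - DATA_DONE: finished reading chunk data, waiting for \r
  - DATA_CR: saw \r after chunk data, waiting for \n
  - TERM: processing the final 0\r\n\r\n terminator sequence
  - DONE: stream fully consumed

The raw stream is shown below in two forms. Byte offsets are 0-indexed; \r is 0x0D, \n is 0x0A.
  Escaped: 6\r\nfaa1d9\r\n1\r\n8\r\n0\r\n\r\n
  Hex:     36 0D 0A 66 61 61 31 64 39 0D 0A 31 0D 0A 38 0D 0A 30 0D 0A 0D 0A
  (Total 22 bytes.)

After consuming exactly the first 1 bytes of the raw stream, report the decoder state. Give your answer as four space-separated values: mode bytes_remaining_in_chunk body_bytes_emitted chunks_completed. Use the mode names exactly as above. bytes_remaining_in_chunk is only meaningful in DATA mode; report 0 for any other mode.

Byte 0 = '6': mode=SIZE remaining=0 emitted=0 chunks_done=0

Answer: SIZE 0 0 0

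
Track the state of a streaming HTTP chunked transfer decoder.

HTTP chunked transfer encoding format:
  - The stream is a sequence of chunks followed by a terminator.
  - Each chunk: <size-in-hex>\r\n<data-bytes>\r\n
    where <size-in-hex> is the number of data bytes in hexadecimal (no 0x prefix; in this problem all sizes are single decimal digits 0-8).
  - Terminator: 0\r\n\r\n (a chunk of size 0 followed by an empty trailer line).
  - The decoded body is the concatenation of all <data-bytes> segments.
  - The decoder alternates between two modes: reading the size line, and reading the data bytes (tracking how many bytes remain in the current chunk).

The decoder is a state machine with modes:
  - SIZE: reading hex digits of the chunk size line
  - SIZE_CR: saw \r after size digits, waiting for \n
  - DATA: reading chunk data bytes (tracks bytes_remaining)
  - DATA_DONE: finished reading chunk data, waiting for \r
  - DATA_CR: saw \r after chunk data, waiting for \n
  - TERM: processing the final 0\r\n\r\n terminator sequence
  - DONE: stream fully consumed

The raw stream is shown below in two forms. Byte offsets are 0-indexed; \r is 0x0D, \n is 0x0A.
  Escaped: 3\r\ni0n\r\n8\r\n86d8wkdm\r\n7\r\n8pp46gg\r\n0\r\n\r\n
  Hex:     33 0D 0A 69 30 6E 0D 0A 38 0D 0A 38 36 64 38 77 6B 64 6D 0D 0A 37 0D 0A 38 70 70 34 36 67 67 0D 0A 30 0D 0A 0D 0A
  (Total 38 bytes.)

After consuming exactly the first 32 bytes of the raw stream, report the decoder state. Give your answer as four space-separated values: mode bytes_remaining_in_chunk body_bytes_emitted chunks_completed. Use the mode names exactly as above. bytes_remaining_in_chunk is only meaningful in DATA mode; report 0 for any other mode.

Answer: DATA_CR 0 18 2

Derivation:
Byte 0 = '3': mode=SIZE remaining=0 emitted=0 chunks_done=0
Byte 1 = 0x0D: mode=SIZE_CR remaining=0 emitted=0 chunks_done=0
Byte 2 = 0x0A: mode=DATA remaining=3 emitted=0 chunks_done=0
Byte 3 = 'i': mode=DATA remaining=2 emitted=1 chunks_done=0
Byte 4 = '0': mode=DATA remaining=1 emitted=2 chunks_done=0
Byte 5 = 'n': mode=DATA_DONE remaining=0 emitted=3 chunks_done=0
Byte 6 = 0x0D: mode=DATA_CR remaining=0 emitted=3 chunks_done=0
Byte 7 = 0x0A: mode=SIZE remaining=0 emitted=3 chunks_done=1
Byte 8 = '8': mode=SIZE remaining=0 emitted=3 chunks_done=1
Byte 9 = 0x0D: mode=SIZE_CR remaining=0 emitted=3 chunks_done=1
Byte 10 = 0x0A: mode=DATA remaining=8 emitted=3 chunks_done=1
Byte 11 = '8': mode=DATA remaining=7 emitted=4 chunks_done=1
Byte 12 = '6': mode=DATA remaining=6 emitted=5 chunks_done=1
Byte 13 = 'd': mode=DATA remaining=5 emitted=6 chunks_done=1
Byte 14 = '8': mode=DATA remaining=4 emitted=7 chunks_done=1
Byte 15 = 'w': mode=DATA remaining=3 emitted=8 chunks_done=1
Byte 16 = 'k': mode=DATA remaining=2 emitted=9 chunks_done=1
Byte 17 = 'd': mode=DATA remaining=1 emitted=10 chunks_done=1
Byte 18 = 'm': mode=DATA_DONE remaining=0 emitted=11 chunks_done=1
Byte 19 = 0x0D: mode=DATA_CR remaining=0 emitted=11 chunks_done=1
Byte 20 = 0x0A: mode=SIZE remaining=0 emitted=11 chunks_done=2
Byte 21 = '7': mode=SIZE remaining=0 emitted=11 chunks_done=2
Byte 22 = 0x0D: mode=SIZE_CR remaining=0 emitted=11 chunks_done=2
Byte 23 = 0x0A: mode=DATA remaining=7 emitted=11 chunks_done=2
Byte 24 = '8': mode=DATA remaining=6 emitted=12 chunks_done=2
Byte 25 = 'p': mode=DATA remaining=5 emitted=13 chunks_done=2
Byte 26 = 'p': mode=DATA remaining=4 emitted=14 chunks_done=2
Byte 27 = '4': mode=DATA remaining=3 emitted=15 chunks_done=2
Byte 28 = '6': mode=DATA remaining=2 emitted=16 chunks_done=2
Byte 29 = 'g': mode=DATA remaining=1 emitted=17 chunks_done=2
Byte 30 = 'g': mode=DATA_DONE remaining=0 emitted=18 chunks_done=2
Byte 31 = 0x0D: mode=DATA_CR remaining=0 emitted=18 chunks_done=2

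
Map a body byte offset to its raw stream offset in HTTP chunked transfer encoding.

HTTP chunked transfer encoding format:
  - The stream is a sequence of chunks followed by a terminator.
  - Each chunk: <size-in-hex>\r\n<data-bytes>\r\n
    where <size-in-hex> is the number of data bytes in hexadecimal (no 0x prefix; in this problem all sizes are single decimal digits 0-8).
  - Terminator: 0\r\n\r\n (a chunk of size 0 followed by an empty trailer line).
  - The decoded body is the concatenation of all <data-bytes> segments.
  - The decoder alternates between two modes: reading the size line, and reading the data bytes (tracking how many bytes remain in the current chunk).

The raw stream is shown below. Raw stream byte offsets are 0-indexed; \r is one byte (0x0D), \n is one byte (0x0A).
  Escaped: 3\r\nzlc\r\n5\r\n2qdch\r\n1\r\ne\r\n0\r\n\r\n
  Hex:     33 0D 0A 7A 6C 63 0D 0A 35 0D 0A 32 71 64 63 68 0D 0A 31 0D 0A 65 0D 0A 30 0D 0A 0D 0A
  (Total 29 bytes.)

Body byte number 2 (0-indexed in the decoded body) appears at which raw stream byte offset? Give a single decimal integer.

Chunk 1: stream[0..1]='3' size=0x3=3, data at stream[3..6]='zlc' -> body[0..3], body so far='zlc'
Chunk 2: stream[8..9]='5' size=0x5=5, data at stream[11..16]='2qdch' -> body[3..8], body so far='zlc2qdch'
Chunk 3: stream[18..19]='1' size=0x1=1, data at stream[21..22]='e' -> body[8..9], body so far='zlc2qdche'
Chunk 4: stream[24..25]='0' size=0 (terminator). Final body='zlc2qdche' (9 bytes)
Body byte 2 at stream offset 5

Answer: 5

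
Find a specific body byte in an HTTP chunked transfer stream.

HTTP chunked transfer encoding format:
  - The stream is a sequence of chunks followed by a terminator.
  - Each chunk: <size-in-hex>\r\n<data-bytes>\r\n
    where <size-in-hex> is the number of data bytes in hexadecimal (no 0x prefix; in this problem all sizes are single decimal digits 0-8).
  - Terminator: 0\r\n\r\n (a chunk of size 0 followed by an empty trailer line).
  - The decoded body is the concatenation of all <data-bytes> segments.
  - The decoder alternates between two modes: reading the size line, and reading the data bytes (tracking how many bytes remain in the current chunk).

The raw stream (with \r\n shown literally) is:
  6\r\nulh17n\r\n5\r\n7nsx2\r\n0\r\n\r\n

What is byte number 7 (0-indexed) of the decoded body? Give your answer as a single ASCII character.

Answer: n

Derivation:
Chunk 1: stream[0..1]='6' size=0x6=6, data at stream[3..9]='ulh17n' -> body[0..6], body so far='ulh17n'
Chunk 2: stream[11..12]='5' size=0x5=5, data at stream[14..19]='7nsx2' -> body[6..11], body so far='ulh17n7nsx2'
Chunk 3: stream[21..22]='0' size=0 (terminator). Final body='ulh17n7nsx2' (11 bytes)
Body byte 7 = 'n'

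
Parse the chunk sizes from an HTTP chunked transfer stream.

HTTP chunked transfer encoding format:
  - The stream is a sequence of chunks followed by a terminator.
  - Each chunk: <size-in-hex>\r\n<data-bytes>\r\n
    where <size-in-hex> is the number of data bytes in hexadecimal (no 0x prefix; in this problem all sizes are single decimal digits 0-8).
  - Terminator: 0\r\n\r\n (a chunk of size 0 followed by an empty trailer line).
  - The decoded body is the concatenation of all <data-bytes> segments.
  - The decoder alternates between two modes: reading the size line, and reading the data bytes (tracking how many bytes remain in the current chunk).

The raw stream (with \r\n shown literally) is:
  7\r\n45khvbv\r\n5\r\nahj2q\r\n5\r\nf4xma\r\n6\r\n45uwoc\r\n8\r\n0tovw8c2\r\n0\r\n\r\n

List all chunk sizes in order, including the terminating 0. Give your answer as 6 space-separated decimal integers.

Answer: 7 5 5 6 8 0

Derivation:
Chunk 1: stream[0..1]='7' size=0x7=7, data at stream[3..10]='45khvbv' -> body[0..7], body so far='45khvbv'
Chunk 2: stream[12..13]='5' size=0x5=5, data at stream[15..20]='ahj2q' -> body[7..12], body so far='45khvbvahj2q'
Chunk 3: stream[22..23]='5' size=0x5=5, data at stream[25..30]='f4xma' -> body[12..17], body so far='45khvbvahj2qf4xma'
Chunk 4: stream[32..33]='6' size=0x6=6, data at stream[35..41]='45uwoc' -> body[17..23], body so far='45khvbvahj2qf4xma45uwoc'
Chunk 5: stream[43..44]='8' size=0x8=8, data at stream[46..54]='0tovw8c2' -> body[23..31], body so far='45khvbvahj2qf4xma45uwoc0tovw8c2'
Chunk 6: stream[56..57]='0' size=0 (terminator). Final body='45khvbvahj2qf4xma45uwoc0tovw8c2' (31 bytes)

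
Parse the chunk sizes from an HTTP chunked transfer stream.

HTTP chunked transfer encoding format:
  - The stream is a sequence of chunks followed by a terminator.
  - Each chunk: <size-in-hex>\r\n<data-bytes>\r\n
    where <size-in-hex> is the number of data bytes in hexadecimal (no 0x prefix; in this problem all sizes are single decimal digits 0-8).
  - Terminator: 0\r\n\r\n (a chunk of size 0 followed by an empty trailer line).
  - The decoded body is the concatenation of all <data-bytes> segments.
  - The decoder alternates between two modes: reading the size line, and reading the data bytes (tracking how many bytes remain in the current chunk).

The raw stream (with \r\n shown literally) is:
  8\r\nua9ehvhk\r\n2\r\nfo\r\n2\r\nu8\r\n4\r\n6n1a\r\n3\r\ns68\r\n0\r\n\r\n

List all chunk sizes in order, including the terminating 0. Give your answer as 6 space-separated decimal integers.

Answer: 8 2 2 4 3 0

Derivation:
Chunk 1: stream[0..1]='8' size=0x8=8, data at stream[3..11]='ua9ehvhk' -> body[0..8], body so far='ua9ehvhk'
Chunk 2: stream[13..14]='2' size=0x2=2, data at stream[16..18]='fo' -> body[8..10], body so far='ua9ehvhkfo'
Chunk 3: stream[20..21]='2' size=0x2=2, data at stream[23..25]='u8' -> body[10..12], body so far='ua9ehvhkfou8'
Chunk 4: stream[27..28]='4' size=0x4=4, data at stream[30..34]='6n1a' -> body[12..16], body so far='ua9ehvhkfou86n1a'
Chunk 5: stream[36..37]='3' size=0x3=3, data at stream[39..42]='s68' -> body[16..19], body so far='ua9ehvhkfou86n1as68'
Chunk 6: stream[44..45]='0' size=0 (terminator). Final body='ua9ehvhkfou86n1as68' (19 bytes)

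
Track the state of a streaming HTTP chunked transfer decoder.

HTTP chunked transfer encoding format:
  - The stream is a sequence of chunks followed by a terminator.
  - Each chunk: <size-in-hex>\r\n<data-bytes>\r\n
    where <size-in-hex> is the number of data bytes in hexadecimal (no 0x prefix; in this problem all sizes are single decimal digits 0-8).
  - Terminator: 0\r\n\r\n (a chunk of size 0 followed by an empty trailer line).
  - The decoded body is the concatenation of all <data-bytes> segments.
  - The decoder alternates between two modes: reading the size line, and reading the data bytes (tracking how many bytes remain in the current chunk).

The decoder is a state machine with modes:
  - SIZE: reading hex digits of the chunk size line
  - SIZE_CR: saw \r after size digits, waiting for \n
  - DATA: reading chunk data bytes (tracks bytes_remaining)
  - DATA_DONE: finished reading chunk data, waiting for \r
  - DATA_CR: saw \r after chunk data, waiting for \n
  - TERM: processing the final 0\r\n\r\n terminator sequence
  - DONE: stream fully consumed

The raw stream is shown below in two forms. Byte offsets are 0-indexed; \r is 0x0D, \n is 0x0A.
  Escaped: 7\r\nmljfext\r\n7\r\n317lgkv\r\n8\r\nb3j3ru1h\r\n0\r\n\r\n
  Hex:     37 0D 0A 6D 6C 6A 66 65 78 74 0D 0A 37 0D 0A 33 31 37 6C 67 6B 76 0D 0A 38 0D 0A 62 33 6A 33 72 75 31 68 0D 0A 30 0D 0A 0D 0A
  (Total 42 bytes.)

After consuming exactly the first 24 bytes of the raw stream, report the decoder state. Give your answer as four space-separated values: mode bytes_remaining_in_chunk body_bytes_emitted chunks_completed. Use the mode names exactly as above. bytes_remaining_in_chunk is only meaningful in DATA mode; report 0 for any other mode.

Answer: SIZE 0 14 2

Derivation:
Byte 0 = '7': mode=SIZE remaining=0 emitted=0 chunks_done=0
Byte 1 = 0x0D: mode=SIZE_CR remaining=0 emitted=0 chunks_done=0
Byte 2 = 0x0A: mode=DATA remaining=7 emitted=0 chunks_done=0
Byte 3 = 'm': mode=DATA remaining=6 emitted=1 chunks_done=0
Byte 4 = 'l': mode=DATA remaining=5 emitted=2 chunks_done=0
Byte 5 = 'j': mode=DATA remaining=4 emitted=3 chunks_done=0
Byte 6 = 'f': mode=DATA remaining=3 emitted=4 chunks_done=0
Byte 7 = 'e': mode=DATA remaining=2 emitted=5 chunks_done=0
Byte 8 = 'x': mode=DATA remaining=1 emitted=6 chunks_done=0
Byte 9 = 't': mode=DATA_DONE remaining=0 emitted=7 chunks_done=0
Byte 10 = 0x0D: mode=DATA_CR remaining=0 emitted=7 chunks_done=0
Byte 11 = 0x0A: mode=SIZE remaining=0 emitted=7 chunks_done=1
Byte 12 = '7': mode=SIZE remaining=0 emitted=7 chunks_done=1
Byte 13 = 0x0D: mode=SIZE_CR remaining=0 emitted=7 chunks_done=1
Byte 14 = 0x0A: mode=DATA remaining=7 emitted=7 chunks_done=1
Byte 15 = '3': mode=DATA remaining=6 emitted=8 chunks_done=1
Byte 16 = '1': mode=DATA remaining=5 emitted=9 chunks_done=1
Byte 17 = '7': mode=DATA remaining=4 emitted=10 chunks_done=1
Byte 18 = 'l': mode=DATA remaining=3 emitted=11 chunks_done=1
Byte 19 = 'g': mode=DATA remaining=2 emitted=12 chunks_done=1
Byte 20 = 'k': mode=DATA remaining=1 emitted=13 chunks_done=1
Byte 21 = 'v': mode=DATA_DONE remaining=0 emitted=14 chunks_done=1
Byte 22 = 0x0D: mode=DATA_CR remaining=0 emitted=14 chunks_done=1
Byte 23 = 0x0A: mode=SIZE remaining=0 emitted=14 chunks_done=2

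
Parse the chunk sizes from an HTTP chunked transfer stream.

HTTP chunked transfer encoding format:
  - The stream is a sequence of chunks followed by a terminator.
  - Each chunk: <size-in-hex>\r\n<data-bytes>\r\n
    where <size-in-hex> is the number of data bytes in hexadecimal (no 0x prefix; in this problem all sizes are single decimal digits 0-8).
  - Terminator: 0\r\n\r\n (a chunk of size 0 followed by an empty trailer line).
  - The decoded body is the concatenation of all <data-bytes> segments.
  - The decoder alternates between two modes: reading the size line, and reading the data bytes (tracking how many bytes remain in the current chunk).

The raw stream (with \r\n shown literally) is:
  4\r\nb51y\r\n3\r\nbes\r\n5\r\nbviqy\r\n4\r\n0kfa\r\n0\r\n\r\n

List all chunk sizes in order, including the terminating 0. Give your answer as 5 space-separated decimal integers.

Answer: 4 3 5 4 0

Derivation:
Chunk 1: stream[0..1]='4' size=0x4=4, data at stream[3..7]='b51y' -> body[0..4], body so far='b51y'
Chunk 2: stream[9..10]='3' size=0x3=3, data at stream[12..15]='bes' -> body[4..7], body so far='b51ybes'
Chunk 3: stream[17..18]='5' size=0x5=5, data at stream[20..25]='bviqy' -> body[7..12], body so far='b51ybesbviqy'
Chunk 4: stream[27..28]='4' size=0x4=4, data at stream[30..34]='0kfa' -> body[12..16], body so far='b51ybesbviqy0kfa'
Chunk 5: stream[36..37]='0' size=0 (terminator). Final body='b51ybesbviqy0kfa' (16 bytes)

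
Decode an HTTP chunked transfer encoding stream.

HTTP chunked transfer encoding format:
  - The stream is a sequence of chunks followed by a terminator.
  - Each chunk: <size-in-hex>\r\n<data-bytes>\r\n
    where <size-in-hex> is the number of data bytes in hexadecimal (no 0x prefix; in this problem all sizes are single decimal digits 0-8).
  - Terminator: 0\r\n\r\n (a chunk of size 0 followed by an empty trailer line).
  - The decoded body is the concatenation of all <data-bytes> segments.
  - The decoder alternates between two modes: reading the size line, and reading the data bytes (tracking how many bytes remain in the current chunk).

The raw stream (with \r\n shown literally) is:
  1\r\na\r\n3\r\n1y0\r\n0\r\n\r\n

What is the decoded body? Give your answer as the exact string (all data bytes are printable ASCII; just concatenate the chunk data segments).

Answer: a1y0

Derivation:
Chunk 1: stream[0..1]='1' size=0x1=1, data at stream[3..4]='a' -> body[0..1], body so far='a'
Chunk 2: stream[6..7]='3' size=0x3=3, data at stream[9..12]='1y0' -> body[1..4], body so far='a1y0'
Chunk 3: stream[14..15]='0' size=0 (terminator). Final body='a1y0' (4 bytes)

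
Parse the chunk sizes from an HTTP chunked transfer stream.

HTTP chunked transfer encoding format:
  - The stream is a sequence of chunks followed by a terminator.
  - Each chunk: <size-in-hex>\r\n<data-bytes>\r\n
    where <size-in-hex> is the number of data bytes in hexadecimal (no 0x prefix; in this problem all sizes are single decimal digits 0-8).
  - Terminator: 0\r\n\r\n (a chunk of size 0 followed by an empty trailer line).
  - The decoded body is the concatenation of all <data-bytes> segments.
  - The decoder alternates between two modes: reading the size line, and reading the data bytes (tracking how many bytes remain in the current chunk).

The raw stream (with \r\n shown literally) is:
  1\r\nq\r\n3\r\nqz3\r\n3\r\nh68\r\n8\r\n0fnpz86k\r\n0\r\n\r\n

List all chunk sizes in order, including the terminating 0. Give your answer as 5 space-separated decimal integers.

Chunk 1: stream[0..1]='1' size=0x1=1, data at stream[3..4]='q' -> body[0..1], body so far='q'
Chunk 2: stream[6..7]='3' size=0x3=3, data at stream[9..12]='qz3' -> body[1..4], body so far='qqz3'
Chunk 3: stream[14..15]='3' size=0x3=3, data at stream[17..20]='h68' -> body[4..7], body so far='qqz3h68'
Chunk 4: stream[22..23]='8' size=0x8=8, data at stream[25..33]='0fnpz86k' -> body[7..15], body so far='qqz3h680fnpz86k'
Chunk 5: stream[35..36]='0' size=0 (terminator). Final body='qqz3h680fnpz86k' (15 bytes)

Answer: 1 3 3 8 0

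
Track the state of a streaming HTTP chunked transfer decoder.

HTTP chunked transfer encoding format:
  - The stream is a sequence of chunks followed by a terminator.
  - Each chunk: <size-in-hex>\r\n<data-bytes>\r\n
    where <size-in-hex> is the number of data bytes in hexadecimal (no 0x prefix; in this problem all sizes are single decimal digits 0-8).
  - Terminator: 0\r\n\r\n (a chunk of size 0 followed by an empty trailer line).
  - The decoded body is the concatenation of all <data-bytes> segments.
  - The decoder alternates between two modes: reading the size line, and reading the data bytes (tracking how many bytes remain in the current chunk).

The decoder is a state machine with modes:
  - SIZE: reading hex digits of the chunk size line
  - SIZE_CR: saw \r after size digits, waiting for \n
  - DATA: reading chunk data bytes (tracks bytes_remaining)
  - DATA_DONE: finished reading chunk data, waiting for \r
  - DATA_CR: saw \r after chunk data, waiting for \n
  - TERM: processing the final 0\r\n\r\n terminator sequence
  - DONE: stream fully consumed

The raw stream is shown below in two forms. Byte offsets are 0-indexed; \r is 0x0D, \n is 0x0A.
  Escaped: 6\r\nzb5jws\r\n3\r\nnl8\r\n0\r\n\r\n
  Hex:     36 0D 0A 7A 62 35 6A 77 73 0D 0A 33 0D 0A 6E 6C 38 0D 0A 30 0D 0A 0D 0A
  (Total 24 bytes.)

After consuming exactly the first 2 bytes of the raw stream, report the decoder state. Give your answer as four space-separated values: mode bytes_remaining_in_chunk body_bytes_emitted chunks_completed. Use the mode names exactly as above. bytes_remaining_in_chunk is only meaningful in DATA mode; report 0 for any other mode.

Byte 0 = '6': mode=SIZE remaining=0 emitted=0 chunks_done=0
Byte 1 = 0x0D: mode=SIZE_CR remaining=0 emitted=0 chunks_done=0

Answer: SIZE_CR 0 0 0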